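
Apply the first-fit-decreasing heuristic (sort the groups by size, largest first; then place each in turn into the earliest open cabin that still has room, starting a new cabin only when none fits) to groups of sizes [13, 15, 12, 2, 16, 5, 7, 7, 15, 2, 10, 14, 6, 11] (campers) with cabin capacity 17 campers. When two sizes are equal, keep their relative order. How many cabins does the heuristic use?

9

Sorted descending: 16, 15, 15, 14, 13, 12, 11, 10, 7, 7, 6, 5, 2, 2.
  16 → cabin 1 (new)  [load 16/17]
  15 → cabin 2 (new)  [load 15/17]
  15 → cabin 3 (new)  [load 15/17]
  14 → cabin 4 (new)  [load 14/17]
  13 → cabin 5 (new)  [load 13/17]
  12 → cabin 6 (new)  [load 12/17]
  11 → cabin 7 (new)  [load 11/17]
  10 → cabin 8 (new)  [load 10/17]
  7 → cabin 8  [load 17/17]
  7 → cabin 9 (new)  [load 7/17]
  6 → cabin 7  [load 17/17]
  5 → cabin 6  [load 17/17]
  2 → cabin 2  [load 17/17]
  2 → cabin 3  [load 17/17]
9 cabins opened.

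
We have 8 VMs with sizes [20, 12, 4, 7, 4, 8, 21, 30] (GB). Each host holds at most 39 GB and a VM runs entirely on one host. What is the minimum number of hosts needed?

3

Total = 30 + 21 + 20 + 12 + 8 + 7 + 4 + 4 = 106 GB.
Lower bound: ⌈106/39⌉ = 3 hosts.
A packing using 3 hosts:
  host 1: 30 + 8 = 38
  host 2: 21 + 12 + 4 = 37
  host 3: 20 + 7 + 4 = 31
This matches the lower bound, so 3 is optimal.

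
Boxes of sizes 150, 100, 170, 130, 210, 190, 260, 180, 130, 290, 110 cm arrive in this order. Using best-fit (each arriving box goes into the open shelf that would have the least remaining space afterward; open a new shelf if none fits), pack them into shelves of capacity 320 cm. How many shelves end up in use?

7

  150 → shelf 1 (new)  [load 150/320]
  100 → shelf 1  [load 250/320]
  170 → shelf 2 (new)  [load 170/320]
  130 → shelf 2  [load 300/320]
  210 → shelf 3 (new)  [load 210/320]
  190 → shelf 4 (new)  [load 190/320]
  260 → shelf 5 (new)  [load 260/320]
  180 → shelf 6 (new)  [load 180/320]
  130 → shelf 4  [load 320/320]
  290 → shelf 7 (new)  [load 290/320]
  110 → shelf 3  [load 320/320]
7 shelves opened.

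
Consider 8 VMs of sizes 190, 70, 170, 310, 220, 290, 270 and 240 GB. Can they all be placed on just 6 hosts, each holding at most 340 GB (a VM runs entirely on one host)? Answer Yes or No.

Total = 1760 GB; ⌈1760/340⌉ = 6.
The bound of 6 does not rule out 6, but exhaustive search shows no assignment into 6 hosts of capacity 340 GB exists — the minimum is 7.

No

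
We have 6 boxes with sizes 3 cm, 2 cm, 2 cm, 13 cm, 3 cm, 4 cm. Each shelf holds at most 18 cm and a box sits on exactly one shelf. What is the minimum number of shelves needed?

Total = 13 + 4 + 3 + 3 + 2 + 2 = 27 cm.
Lower bound: ⌈27/18⌉ = 2 shelves.
A packing using 2 shelves:
  shelf 1: 13 + 4 = 17
  shelf 2: 3 + 3 + 2 + 2 = 10
This matches the lower bound, so 2 is optimal.

2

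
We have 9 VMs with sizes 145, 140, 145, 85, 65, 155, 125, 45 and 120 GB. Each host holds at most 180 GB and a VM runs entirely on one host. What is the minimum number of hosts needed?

7

Total = 155 + 145 + 145 + 140 + 125 + 120 + 85 + 65 + 45 = 1025 GB.
Lower bound: ⌈1025/180⌉ = 6 hosts.
A packing using 7 hosts:
  host 1: 155 = 155
  host 2: 145 = 145
  host 3: 145 = 145
  host 4: 140 = 140
  host 5: 125 + 45 = 170
  host 6: 120 = 120
  host 7: 85 + 65 = 150
No arrangement into 6 hosts stays within capacity, so 7 is optimal.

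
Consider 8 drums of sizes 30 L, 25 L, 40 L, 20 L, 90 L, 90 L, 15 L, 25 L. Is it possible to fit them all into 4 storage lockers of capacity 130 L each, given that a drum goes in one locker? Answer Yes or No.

Yes

A valid assignment using 3 storage lockers:
  locker 1: 90 + 40 = 130
  locker 2: 90 + 30 = 120
  locker 3: 25 + 25 + 20 + 15 = 85
That uses only 3 ≤ 4, so 4 storage lockers are enough.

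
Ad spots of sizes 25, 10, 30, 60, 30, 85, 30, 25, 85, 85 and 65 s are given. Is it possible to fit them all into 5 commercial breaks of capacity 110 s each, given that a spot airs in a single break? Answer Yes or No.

Total = 530 s; ⌈530/110⌉ = 5.
The bound of 5 does not rule out 5, but exhaustive search shows no assignment into 5 commercial breaks of capacity 110 s exists — the minimum is 6.

No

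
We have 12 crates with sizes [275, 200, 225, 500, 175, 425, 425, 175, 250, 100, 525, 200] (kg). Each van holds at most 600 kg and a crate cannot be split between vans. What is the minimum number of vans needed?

Total = 525 + 500 + 425 + 425 + 275 + 250 + 225 + 200 + 200 + 175 + 175 + 100 = 3475 kg.
Lower bound: ⌈3475/600⌉ = 6 vans.
A packing using 7 vans:
  van 1: 525 = 525
  van 2: 500 + 100 = 600
  van 3: 425 + 175 = 600
  van 4: 425 + 175 = 600
  van 5: 275 + 250 = 525
  van 6: 225 + 200 = 425
  van 7: 200 = 200
No arrangement into 6 vans stays within capacity, so 7 is optimal.

7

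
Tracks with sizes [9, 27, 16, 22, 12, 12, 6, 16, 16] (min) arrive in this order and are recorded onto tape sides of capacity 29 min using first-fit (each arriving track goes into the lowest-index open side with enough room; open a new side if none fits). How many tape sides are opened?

6

  9 → side 1 (new)  [load 9/29]
  27 → side 2 (new)  [load 27/29]
  16 → side 1  [load 25/29]
  22 → side 3 (new)  [load 22/29]
  12 → side 4 (new)  [load 12/29]
  12 → side 4  [load 24/29]
  6 → side 3  [load 28/29]
  16 → side 5 (new)  [load 16/29]
  16 → side 6 (new)  [load 16/29]
6 tape sides opened.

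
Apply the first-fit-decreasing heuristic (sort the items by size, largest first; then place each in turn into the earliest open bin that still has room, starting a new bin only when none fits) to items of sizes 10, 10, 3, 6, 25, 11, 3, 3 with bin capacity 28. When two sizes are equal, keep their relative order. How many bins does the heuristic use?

Sorted descending: 25, 11, 10, 10, 6, 3, 3, 3.
  25 → bin 1 (new)  [load 25/28]
  11 → bin 2 (new)  [load 11/28]
  10 → bin 2  [load 21/28]
  10 → bin 3 (new)  [load 10/28]
  6 → bin 2  [load 27/28]
  3 → bin 1  [load 28/28]
  3 → bin 3  [load 13/28]
  3 → bin 3  [load 16/28]
3 bins opened.

3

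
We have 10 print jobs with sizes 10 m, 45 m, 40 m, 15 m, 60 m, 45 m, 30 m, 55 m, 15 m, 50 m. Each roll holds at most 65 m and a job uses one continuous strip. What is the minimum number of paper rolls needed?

7

Total = 60 + 55 + 50 + 45 + 45 + 40 + 30 + 15 + 15 + 10 = 365 m.
Lower bound: ⌈365/65⌉ = 6 paper rolls.
A packing using 7 paper rolls:
  roll 1: 60 = 60
  roll 2: 55 + 10 = 65
  roll 3: 50 + 15 = 65
  roll 4: 45 + 15 = 60
  roll 5: 45 = 45
  roll 6: 40 = 40
  roll 7: 30 = 30
No arrangement into 6 paper rolls stays within capacity, so 7 is optimal.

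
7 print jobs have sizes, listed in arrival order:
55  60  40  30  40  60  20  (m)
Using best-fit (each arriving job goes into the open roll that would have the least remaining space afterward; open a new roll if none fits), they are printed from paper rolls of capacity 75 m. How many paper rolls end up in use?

5

  55 → roll 1 (new)  [load 55/75]
  60 → roll 2 (new)  [load 60/75]
  40 → roll 3 (new)  [load 40/75]
  30 → roll 3  [load 70/75]
  40 → roll 4 (new)  [load 40/75]
  60 → roll 5 (new)  [load 60/75]
  20 → roll 1  [load 75/75]
5 paper rolls opened.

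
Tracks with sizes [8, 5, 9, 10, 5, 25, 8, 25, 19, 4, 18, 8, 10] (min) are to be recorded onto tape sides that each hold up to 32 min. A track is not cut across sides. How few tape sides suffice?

6

Total = 25 + 25 + 19 + 18 + 10 + 10 + 9 + 8 + 8 + 8 + 5 + 5 + 4 = 154 min.
Lower bound: ⌈154/32⌉ = 5 tape sides.
A packing using 6 tape sides:
  side 1: 25 + 5 = 30
  side 2: 25 + 5 = 30
  side 3: 19 + 10 = 29
  side 4: 18 + 10 + 4 = 32
  side 5: 9 + 8 + 8 = 25
  side 6: 8 = 8
No arrangement into 5 tape sides stays within capacity, so 6 is optimal.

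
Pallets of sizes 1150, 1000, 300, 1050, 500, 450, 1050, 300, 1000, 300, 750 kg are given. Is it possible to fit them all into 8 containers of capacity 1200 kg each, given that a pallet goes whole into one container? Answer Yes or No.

A valid assignment using 8 containers:
  container 1: 1150 = 1150
  container 2: 1050 = 1050
  container 3: 1050 = 1050
  container 4: 1000 = 1000
  container 5: 1000 = 1000
  container 6: 750 + 450 = 1200
  container 7: 500 + 300 + 300 = 1100
  container 8: 300 = 300
Every load is within 1200 kg, so 8 containers suffice.

Yes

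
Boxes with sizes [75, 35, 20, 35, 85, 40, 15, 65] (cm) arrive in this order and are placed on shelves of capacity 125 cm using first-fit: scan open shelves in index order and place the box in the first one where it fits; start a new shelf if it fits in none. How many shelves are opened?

4

  75 → shelf 1 (new)  [load 75/125]
  35 → shelf 1  [load 110/125]
  20 → shelf 2 (new)  [load 20/125]
  35 → shelf 2  [load 55/125]
  85 → shelf 3 (new)  [load 85/125]
  40 → shelf 2  [load 95/125]
  15 → shelf 1  [load 125/125]
  65 → shelf 4 (new)  [load 65/125]
4 shelves opened.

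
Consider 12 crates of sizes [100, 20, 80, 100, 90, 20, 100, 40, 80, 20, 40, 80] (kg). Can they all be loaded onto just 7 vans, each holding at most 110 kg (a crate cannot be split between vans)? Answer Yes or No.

Total = 770 kg; ⌈770/110⌉ = 7.
The bound of 7 does not rule out 7, but exhaustive search shows no assignment into 7 vans of capacity 110 kg exists — the minimum is 8.

No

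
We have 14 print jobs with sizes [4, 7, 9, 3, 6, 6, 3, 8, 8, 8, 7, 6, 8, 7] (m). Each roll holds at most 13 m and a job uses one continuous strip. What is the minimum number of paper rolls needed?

Total = 9 + 8 + 8 + 8 + 8 + 7 + 7 + 7 + 6 + 6 + 6 + 4 + 3 + 3 = 90 m.
Lower bound: ⌈90/13⌉ = 7 paper rolls.
Also, 8 print jobs each exceed 13/2 m, and no two of those can share a roll, so at least 8 paper rolls are needed.
A packing using 8 paper rolls:
  roll 1: 9 + 4 = 13
  roll 2: 8 + 3 = 11
  roll 3: 8 + 3 = 11
  roll 4: 8 = 8
  roll 5: 8 = 8
  roll 6: 7 + 6 = 13
  roll 7: 7 + 6 = 13
  roll 8: 7 + 6 = 13
This matches the lower bound, so 8 is optimal.

8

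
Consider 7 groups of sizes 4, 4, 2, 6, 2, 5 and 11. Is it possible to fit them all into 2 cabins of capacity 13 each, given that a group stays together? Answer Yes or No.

Total = 34; ⌈34/13⌉ = 3.
At least 3 cabins are required, but only 2 are allowed.

No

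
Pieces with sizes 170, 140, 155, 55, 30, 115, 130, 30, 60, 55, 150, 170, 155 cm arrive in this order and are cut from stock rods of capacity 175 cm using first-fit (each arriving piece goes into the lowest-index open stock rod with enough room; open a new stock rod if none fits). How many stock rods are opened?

  170 → stock rod 1 (new)  [load 170/175]
  140 → stock rod 2 (new)  [load 140/175]
  155 → stock rod 3 (new)  [load 155/175]
  55 → stock rod 4 (new)  [load 55/175]
  30 → stock rod 2  [load 170/175]
  115 → stock rod 4  [load 170/175]
  130 → stock rod 5 (new)  [load 130/175]
  30 → stock rod 5  [load 160/175]
  60 → stock rod 6 (new)  [load 60/175]
  55 → stock rod 6  [load 115/175]
  150 → stock rod 7 (new)  [load 150/175]
  170 → stock rod 8 (new)  [load 170/175]
  155 → stock rod 9 (new)  [load 155/175]
9 stock rods opened.

9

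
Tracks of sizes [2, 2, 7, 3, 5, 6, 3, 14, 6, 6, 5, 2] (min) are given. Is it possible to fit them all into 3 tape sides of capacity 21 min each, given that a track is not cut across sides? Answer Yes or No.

Yes

A valid assignment using 3 tape sides:
  side 1: 14 + 7 = 21
  side 2: 6 + 6 + 6 + 3 = 21
  side 3: 5 + 5 + 3 + 2 + 2 + 2 = 19
Every load is within 21 min, so 3 tape sides suffice.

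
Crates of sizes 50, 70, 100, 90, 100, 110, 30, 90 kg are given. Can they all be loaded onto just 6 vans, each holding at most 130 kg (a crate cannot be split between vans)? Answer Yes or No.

A valid assignment using 6 vans:
  van 1: 110 = 110
  van 2: 100 + 30 = 130
  van 3: 100 = 100
  van 4: 90 = 90
  van 5: 90 = 90
  van 6: 70 + 50 = 120
Every load is within 130 kg, so 6 vans suffice.

Yes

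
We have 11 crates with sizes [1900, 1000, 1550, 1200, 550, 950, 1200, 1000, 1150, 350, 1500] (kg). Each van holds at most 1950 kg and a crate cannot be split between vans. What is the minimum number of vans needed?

8

Total = 1900 + 1550 + 1500 + 1200 + 1200 + 1150 + 1000 + 1000 + 950 + 550 + 350 = 12350 kg.
Lower bound: ⌈12350/1950⌉ = 7 vans.
Also, 8 crates each exceed 975 kg, and no two of those can share a van, so at least 8 vans are needed.
A packing using 8 vans:
  van 1: 1900 = 1900
  van 2: 1550 + 350 = 1900
  van 3: 1500 = 1500
  van 4: 1200 + 550 = 1750
  van 5: 1200 = 1200
  van 6: 1150 = 1150
  van 7: 1000 + 950 = 1950
  van 8: 1000 = 1000
This matches the lower bound, so 8 is optimal.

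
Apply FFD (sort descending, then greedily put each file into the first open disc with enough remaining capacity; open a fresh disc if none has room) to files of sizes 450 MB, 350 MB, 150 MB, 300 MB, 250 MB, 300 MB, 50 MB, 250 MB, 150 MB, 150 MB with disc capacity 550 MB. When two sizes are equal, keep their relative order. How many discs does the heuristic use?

5

Sorted descending: 450, 350, 300, 300, 250, 250, 150, 150, 150, 50.
  450 → disc 1 (new)  [load 450/550]
  350 → disc 2 (new)  [load 350/550]
  300 → disc 3 (new)  [load 300/550]
  300 → disc 4 (new)  [load 300/550]
  250 → disc 3  [load 550/550]
  250 → disc 4  [load 550/550]
  150 → disc 2  [load 500/550]
  150 → disc 5 (new)  [load 150/550]
  150 → disc 5  [load 300/550]
  50 → disc 1  [load 500/550]
5 discs opened.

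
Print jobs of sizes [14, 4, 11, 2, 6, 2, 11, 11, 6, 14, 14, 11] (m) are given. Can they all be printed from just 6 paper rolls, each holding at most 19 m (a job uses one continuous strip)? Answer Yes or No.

Total = 106 m; ⌈106/19⌉ = 6.
7 print jobs each exceed half the capacity and cannot share a roll, forcing at least 7 paper rolls.
At least 7 paper rolls are required, but only 6 are allowed.

No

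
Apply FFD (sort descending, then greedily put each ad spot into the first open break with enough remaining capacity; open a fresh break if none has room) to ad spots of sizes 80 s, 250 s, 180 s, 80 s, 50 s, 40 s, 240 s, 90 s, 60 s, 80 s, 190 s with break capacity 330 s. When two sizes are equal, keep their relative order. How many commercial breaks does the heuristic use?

Sorted descending: 250, 240, 190, 180, 90, 80, 80, 80, 60, 50, 40.
  250 → break 1 (new)  [load 250/330]
  240 → break 2 (new)  [load 240/330]
  190 → break 3 (new)  [load 190/330]
  180 → break 4 (new)  [load 180/330]
  90 → break 2  [load 330/330]
  80 → break 1  [load 330/330]
  80 → break 3  [load 270/330]
  80 → break 4  [load 260/330]
  60 → break 3  [load 330/330]
  50 → break 4  [load 310/330]
  40 → break 5 (new)  [load 40/330]
5 commercial breaks opened.

5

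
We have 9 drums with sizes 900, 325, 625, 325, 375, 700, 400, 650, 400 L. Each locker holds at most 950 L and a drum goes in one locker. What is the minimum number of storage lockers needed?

Total = 900 + 700 + 650 + 625 + 400 + 400 + 375 + 325 + 325 = 4700 L.
Lower bound: ⌈4700/950⌉ = 5 storage lockers.
A packing using 6 storage lockers:
  locker 1: 900 = 900
  locker 2: 700 = 700
  locker 3: 650 = 650
  locker 4: 625 + 325 = 950
  locker 5: 400 + 400 = 800
  locker 6: 375 + 325 = 700
No arrangement into 5 storage lockers stays within capacity, so 6 is optimal.

6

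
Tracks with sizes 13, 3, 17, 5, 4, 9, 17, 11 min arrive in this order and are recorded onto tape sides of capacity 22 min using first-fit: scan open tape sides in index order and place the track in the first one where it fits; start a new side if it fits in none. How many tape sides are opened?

  13 → side 1 (new)  [load 13/22]
  3 → side 1  [load 16/22]
  17 → side 2 (new)  [load 17/22]
  5 → side 1  [load 21/22]
  4 → side 2  [load 21/22]
  9 → side 3 (new)  [load 9/22]
  17 → side 4 (new)  [load 17/22]
  11 → side 3  [load 20/22]
4 tape sides opened.

4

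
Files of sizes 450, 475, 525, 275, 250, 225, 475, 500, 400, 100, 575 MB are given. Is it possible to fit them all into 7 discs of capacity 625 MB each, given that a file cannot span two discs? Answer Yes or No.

No

Total = 4250 MB; ⌈4250/625⌉ = 7.
The bound of 7 does not rule out 7, but exhaustive search shows no assignment into 7 discs of capacity 625 MB exists — the minimum is 8.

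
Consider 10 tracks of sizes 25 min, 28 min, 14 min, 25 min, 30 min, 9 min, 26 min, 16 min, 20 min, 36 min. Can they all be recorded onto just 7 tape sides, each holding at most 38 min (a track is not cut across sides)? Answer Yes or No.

No

Total = 229 min; ⌈229/38⌉ = 7.
The bound of 7 does not rule out 7, but exhaustive search shows no assignment into 7 tape sides of capacity 38 min exists — the minimum is 8.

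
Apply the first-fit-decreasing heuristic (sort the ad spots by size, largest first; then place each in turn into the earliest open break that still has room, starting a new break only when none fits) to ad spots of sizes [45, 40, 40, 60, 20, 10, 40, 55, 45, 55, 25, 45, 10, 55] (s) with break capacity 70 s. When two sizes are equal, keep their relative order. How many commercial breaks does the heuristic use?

10

Sorted descending: 60, 55, 55, 55, 45, 45, 45, 40, 40, 40, 25, 20, 10, 10.
  60 → break 1 (new)  [load 60/70]
  55 → break 2 (new)  [load 55/70]
  55 → break 3 (new)  [load 55/70]
  55 → break 4 (new)  [load 55/70]
  45 → break 5 (new)  [load 45/70]
  45 → break 6 (new)  [load 45/70]
  45 → break 7 (new)  [load 45/70]
  40 → break 8 (new)  [load 40/70]
  40 → break 9 (new)  [load 40/70]
  40 → break 10 (new)  [load 40/70]
  25 → break 5  [load 70/70]
  20 → break 6  [load 65/70]
  10 → break 1  [load 70/70]
  10 → break 2  [load 65/70]
10 commercial breaks opened.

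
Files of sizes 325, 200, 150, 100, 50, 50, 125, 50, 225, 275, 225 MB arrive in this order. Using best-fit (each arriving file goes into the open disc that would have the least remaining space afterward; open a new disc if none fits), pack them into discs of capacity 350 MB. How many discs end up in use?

  325 → disc 1 (new)  [load 325/350]
  200 → disc 2 (new)  [load 200/350]
  150 → disc 2  [load 350/350]
  100 → disc 3 (new)  [load 100/350]
  50 → disc 3  [load 150/350]
  50 → disc 3  [load 200/350]
  125 → disc 3  [load 325/350]
  50 → disc 4 (new)  [load 50/350]
  225 → disc 4  [load 275/350]
  275 → disc 5 (new)  [load 275/350]
  225 → disc 6 (new)  [load 225/350]
6 discs opened.

6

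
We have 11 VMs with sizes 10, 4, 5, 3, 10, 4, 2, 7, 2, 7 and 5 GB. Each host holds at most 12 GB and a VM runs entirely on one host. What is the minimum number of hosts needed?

5

Total = 10 + 10 + 7 + 7 + 5 + 5 + 4 + 4 + 3 + 2 + 2 = 59 GB.
Lower bound: ⌈59/12⌉ = 5 hosts.
A packing using 5 hosts:
  host 1: 10 + 2 = 12
  host 2: 10 + 2 = 12
  host 3: 7 + 5 = 12
  host 4: 7 + 5 = 12
  host 5: 4 + 4 + 3 = 11
This matches the lower bound, so 5 is optimal.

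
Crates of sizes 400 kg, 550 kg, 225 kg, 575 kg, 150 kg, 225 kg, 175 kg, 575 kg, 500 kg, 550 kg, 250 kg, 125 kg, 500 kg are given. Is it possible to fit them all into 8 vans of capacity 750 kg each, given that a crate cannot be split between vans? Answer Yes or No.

Yes

A valid assignment using 7 vans:
  van 1: 575 + 175 = 750
  van 2: 575 + 150 = 725
  van 3: 550 + 125 = 675
  van 4: 550 = 550
  van 5: 500 + 250 = 750
  van 6: 500 + 225 = 725
  van 7: 400 + 225 = 625
That uses only 7 ≤ 8, so 8 vans are enough.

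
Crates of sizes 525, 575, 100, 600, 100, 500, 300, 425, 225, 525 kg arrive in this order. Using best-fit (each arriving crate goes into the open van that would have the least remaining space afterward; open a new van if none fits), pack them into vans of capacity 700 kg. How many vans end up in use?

7

  525 → van 1 (new)  [load 525/700]
  575 → van 2 (new)  [load 575/700]
  100 → van 2  [load 675/700]
  600 → van 3 (new)  [load 600/700]
  100 → van 3  [load 700/700]
  500 → van 4 (new)  [load 500/700]
  300 → van 5 (new)  [load 300/700]
  425 → van 6 (new)  [load 425/700]
  225 → van 6  [load 650/700]
  525 → van 7 (new)  [load 525/700]
7 vans opened.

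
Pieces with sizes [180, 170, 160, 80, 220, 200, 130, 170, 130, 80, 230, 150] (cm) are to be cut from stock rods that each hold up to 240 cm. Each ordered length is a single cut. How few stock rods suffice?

10

Total = 230 + 220 + 200 + 180 + 170 + 170 + 160 + 150 + 130 + 130 + 80 + 80 = 1900 cm.
Lower bound: ⌈1900/240⌉ = 8 stock rods.
Also, 10 pieces each exceed 120 cm, and no two of those can share a stock rod, so at least 10 stock rods are needed.
A packing using 10 stock rods:
  stock rod 1: 230 = 230
  stock rod 2: 220 = 220
  stock rod 3: 200 = 200
  stock rod 4: 180 = 180
  stock rod 5: 170 = 170
  stock rod 6: 170 = 170
  stock rod 7: 160 + 80 = 240
  stock rod 8: 150 + 80 = 230
  stock rod 9: 130 = 130
  stock rod 10: 130 = 130
This matches the lower bound, so 10 is optimal.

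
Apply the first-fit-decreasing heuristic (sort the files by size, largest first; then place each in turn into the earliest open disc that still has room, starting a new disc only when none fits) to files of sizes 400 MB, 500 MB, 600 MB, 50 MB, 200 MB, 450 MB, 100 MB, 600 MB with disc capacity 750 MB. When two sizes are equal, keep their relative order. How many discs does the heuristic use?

Sorted descending: 600, 600, 500, 450, 400, 200, 100, 50.
  600 → disc 1 (new)  [load 600/750]
  600 → disc 2 (new)  [load 600/750]
  500 → disc 3 (new)  [load 500/750]
  450 → disc 4 (new)  [load 450/750]
  400 → disc 5 (new)  [load 400/750]
  200 → disc 3  [load 700/750]
  100 → disc 1  [load 700/750]
  50 → disc 1  [load 750/750]
5 discs opened.

5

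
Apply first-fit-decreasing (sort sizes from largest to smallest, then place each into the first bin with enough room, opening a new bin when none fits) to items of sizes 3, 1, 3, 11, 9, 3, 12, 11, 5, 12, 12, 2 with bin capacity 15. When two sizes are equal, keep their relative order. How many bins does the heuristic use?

6

Sorted descending: 12, 12, 12, 11, 11, 9, 5, 3, 3, 3, 2, 1.
  12 → bin 1 (new)  [load 12/15]
  12 → bin 2 (new)  [load 12/15]
  12 → bin 3 (new)  [load 12/15]
  11 → bin 4 (new)  [load 11/15]
  11 → bin 5 (new)  [load 11/15]
  9 → bin 6 (new)  [load 9/15]
  5 → bin 6  [load 14/15]
  3 → bin 1  [load 15/15]
  3 → bin 2  [load 15/15]
  3 → bin 3  [load 15/15]
  2 → bin 4  [load 13/15]
  1 → bin 4  [load 14/15]
6 bins opened.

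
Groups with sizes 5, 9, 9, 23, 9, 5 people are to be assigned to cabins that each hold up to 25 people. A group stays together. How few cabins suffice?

3

Total = 23 + 9 + 9 + 9 + 5 + 5 = 60 people.
Lower bound: ⌈60/25⌉ = 3 cabins.
A packing using 3 cabins:
  cabin 1: 23 = 23
  cabin 2: 9 + 9 + 5 = 23
  cabin 3: 9 + 5 = 14
This matches the lower bound, so 3 is optimal.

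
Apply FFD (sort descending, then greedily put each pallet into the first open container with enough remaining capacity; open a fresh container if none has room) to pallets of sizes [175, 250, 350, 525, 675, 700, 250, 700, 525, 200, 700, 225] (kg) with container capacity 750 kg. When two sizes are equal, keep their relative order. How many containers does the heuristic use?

Sorted descending: 700, 700, 700, 675, 525, 525, 350, 250, 250, 225, 200, 175.
  700 → container 1 (new)  [load 700/750]
  700 → container 2 (new)  [load 700/750]
  700 → container 3 (new)  [load 700/750]
  675 → container 4 (new)  [load 675/750]
  525 → container 5 (new)  [load 525/750]
  525 → container 6 (new)  [load 525/750]
  350 → container 7 (new)  [load 350/750]
  250 → container 7  [load 600/750]
  250 → container 8 (new)  [load 250/750]
  225 → container 5  [load 750/750]
  200 → container 6  [load 725/750]
  175 → container 8  [load 425/750]
8 containers opened.

8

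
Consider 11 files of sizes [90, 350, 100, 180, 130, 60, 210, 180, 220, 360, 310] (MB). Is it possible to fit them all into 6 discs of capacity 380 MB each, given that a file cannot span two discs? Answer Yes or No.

Total = 2190 MB; ⌈2190/380⌉ = 6.
The bound of 6 does not rule out 6, but exhaustive search shows no assignment into 6 discs of capacity 380 MB exists — the minimum is 7.

No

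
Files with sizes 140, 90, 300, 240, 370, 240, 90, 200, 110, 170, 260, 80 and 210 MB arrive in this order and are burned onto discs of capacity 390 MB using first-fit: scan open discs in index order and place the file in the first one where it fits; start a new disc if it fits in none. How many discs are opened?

8

  140 → disc 1 (new)  [load 140/390]
  90 → disc 1  [load 230/390]
  300 → disc 2 (new)  [load 300/390]
  240 → disc 3 (new)  [load 240/390]
  370 → disc 4 (new)  [load 370/390]
  240 → disc 5 (new)  [load 240/390]
  90 → disc 1  [load 320/390]
  200 → disc 6 (new)  [load 200/390]
  110 → disc 3  [load 350/390]
  170 → disc 6  [load 370/390]
  260 → disc 7 (new)  [load 260/390]
  80 → disc 2  [load 380/390]
  210 → disc 8 (new)  [load 210/390]
8 discs opened.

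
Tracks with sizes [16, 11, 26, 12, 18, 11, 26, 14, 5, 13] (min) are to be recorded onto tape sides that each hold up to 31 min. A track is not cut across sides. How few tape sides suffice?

Total = 26 + 26 + 18 + 16 + 14 + 13 + 12 + 11 + 11 + 5 = 152 min.
Lower bound: ⌈152/31⌉ = 5 tape sides.
A packing using 6 tape sides:
  side 1: 26 + 5 = 31
  side 2: 26 = 26
  side 3: 18 + 13 = 31
  side 4: 16 + 14 = 30
  side 5: 12 + 11 = 23
  side 6: 11 = 11
No arrangement into 5 tape sides stays within capacity, so 6 is optimal.

6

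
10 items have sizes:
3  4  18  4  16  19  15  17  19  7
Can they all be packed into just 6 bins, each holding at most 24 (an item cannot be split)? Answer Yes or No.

A valid assignment using 6 bins:
  bin 1: 19 + 4 = 23
  bin 2: 19 + 4 = 23
  bin 3: 18 + 3 = 21
  bin 4: 17 + 7 = 24
  bin 5: 16 = 16
  bin 6: 15 = 15
Every load is within 24, so 6 bins suffice.

Yes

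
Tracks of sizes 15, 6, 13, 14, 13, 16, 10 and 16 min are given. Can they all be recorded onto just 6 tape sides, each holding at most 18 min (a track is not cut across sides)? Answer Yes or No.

Total = 103 min; ⌈103/18⌉ = 6.
7 tracks each exceed half the capacity and cannot share a side, forcing at least 7 tape sides.
At least 7 tape sides are required, but only 6 are allowed.

No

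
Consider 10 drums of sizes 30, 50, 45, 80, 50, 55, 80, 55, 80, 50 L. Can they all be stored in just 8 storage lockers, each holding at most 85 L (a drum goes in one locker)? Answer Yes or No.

Total = 575 L; ⌈575/85⌉ = 7.
9 drums each exceed half the capacity and cannot share a locker, forcing at least 9 storage lockers.
At least 9 storage lockers are required, but only 8 are allowed.

No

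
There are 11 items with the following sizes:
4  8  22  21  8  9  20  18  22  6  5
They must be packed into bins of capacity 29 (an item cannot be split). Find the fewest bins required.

Total = 22 + 22 + 21 + 20 + 18 + 9 + 8 + 8 + 6 + 5 + 4 = 143.
Lower bound: ⌈143/29⌉ = 5 bins.
A packing using 6 bins:
  bin 1: 22 + 6 = 28
  bin 2: 22 + 5 = 27
  bin 3: 21 + 8 = 29
  bin 4: 20 + 9 = 29
  bin 5: 18 + 8 = 26
  bin 6: 4 = 4
No arrangement into 5 bins stays within capacity, so 6 is optimal.

6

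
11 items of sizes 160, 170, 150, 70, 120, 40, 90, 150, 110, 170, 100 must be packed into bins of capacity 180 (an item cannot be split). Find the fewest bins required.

Total = 170 + 170 + 160 + 150 + 150 + 120 + 110 + 100 + 90 + 70 + 40 = 1330.
Lower bound: ⌈1330/180⌉ = 8 bins.
A packing using 9 bins:
  bin 1: 170 = 170
  bin 2: 170 = 170
  bin 3: 160 = 160
  bin 4: 150 = 150
  bin 5: 150 = 150
  bin 6: 120 + 40 = 160
  bin 7: 110 + 70 = 180
  bin 8: 100 = 100
  bin 9: 90 = 90
No arrangement into 8 bins stays within capacity, so 9 is optimal.

9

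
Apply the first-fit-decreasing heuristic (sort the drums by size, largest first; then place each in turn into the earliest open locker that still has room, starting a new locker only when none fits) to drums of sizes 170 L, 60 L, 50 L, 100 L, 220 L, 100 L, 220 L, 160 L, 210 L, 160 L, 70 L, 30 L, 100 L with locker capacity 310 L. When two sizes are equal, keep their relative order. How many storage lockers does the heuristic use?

Sorted descending: 220, 220, 210, 170, 160, 160, 100, 100, 100, 70, 60, 50, 30.
  220 → locker 1 (new)  [load 220/310]
  220 → locker 2 (new)  [load 220/310]
  210 → locker 3 (new)  [load 210/310]
  170 → locker 4 (new)  [load 170/310]
  160 → locker 5 (new)  [load 160/310]
  160 → locker 6 (new)  [load 160/310]
  100 → locker 3  [load 310/310]
  100 → locker 4  [load 270/310]
  100 → locker 5  [load 260/310]
  70 → locker 1  [load 290/310]
  60 → locker 2  [load 280/310]
  50 → locker 5  [load 310/310]
  30 → locker 2  [load 310/310]
6 storage lockers opened.

6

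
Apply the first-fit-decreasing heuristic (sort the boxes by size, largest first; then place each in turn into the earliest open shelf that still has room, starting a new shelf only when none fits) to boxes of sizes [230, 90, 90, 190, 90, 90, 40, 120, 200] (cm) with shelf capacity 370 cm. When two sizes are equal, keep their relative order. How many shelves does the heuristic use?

Sorted descending: 230, 200, 190, 120, 90, 90, 90, 90, 40.
  230 → shelf 1 (new)  [load 230/370]
  200 → shelf 2 (new)  [load 200/370]
  190 → shelf 3 (new)  [load 190/370]
  120 → shelf 1  [load 350/370]
  90 → shelf 2  [load 290/370]
  90 → shelf 3  [load 280/370]
  90 → shelf 3  [load 370/370]
  90 → shelf 4 (new)  [load 90/370]
  40 → shelf 2  [load 330/370]
4 shelves opened.

4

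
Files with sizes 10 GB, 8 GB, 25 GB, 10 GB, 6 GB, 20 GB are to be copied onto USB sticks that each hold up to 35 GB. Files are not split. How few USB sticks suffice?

Total = 25 + 20 + 10 + 10 + 8 + 6 = 79 GB.
Lower bound: ⌈79/35⌉ = 3 USB sticks.
A packing using 3 USB sticks:
  USB stick 1: 25 + 10 = 35
  USB stick 2: 20 + 10 = 30
  USB stick 3: 8 + 6 = 14
This matches the lower bound, so 3 is optimal.

3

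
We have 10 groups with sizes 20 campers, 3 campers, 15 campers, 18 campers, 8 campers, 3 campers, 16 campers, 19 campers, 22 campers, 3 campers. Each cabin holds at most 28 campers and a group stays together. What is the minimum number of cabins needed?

Total = 22 + 20 + 19 + 18 + 16 + 15 + 8 + 3 + 3 + 3 = 127 campers.
Lower bound: ⌈127/28⌉ = 5 cabins.
Also, 6 groups each exceed 14 campers, and no two of those can share a cabin, so at least 6 cabins are needed.
A packing using 6 cabins:
  cabin 1: 22 + 3 + 3 = 28
  cabin 2: 20 + 8 = 28
  cabin 3: 19 + 3 = 22
  cabin 4: 18 = 18
  cabin 5: 16 = 16
  cabin 6: 15 = 15
This matches the lower bound, so 6 is optimal.

6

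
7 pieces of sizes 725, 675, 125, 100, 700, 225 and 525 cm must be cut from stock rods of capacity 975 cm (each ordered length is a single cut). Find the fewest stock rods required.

Total = 725 + 700 + 675 + 525 + 225 + 125 + 100 = 3075 cm.
Lower bound: ⌈3075/975⌉ = 4 stock rods.
A packing using 4 stock rods:
  stock rod 1: 725 + 225 = 950
  stock rod 2: 700 + 125 + 100 = 925
  stock rod 3: 675 = 675
  stock rod 4: 525 = 525
This matches the lower bound, so 4 is optimal.

4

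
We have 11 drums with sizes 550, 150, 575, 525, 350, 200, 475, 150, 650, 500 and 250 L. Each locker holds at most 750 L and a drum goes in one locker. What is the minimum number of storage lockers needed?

Total = 650 + 575 + 550 + 525 + 500 + 475 + 350 + 250 + 200 + 150 + 150 = 4375 L.
Lower bound: ⌈4375/750⌉ = 6 storage lockers.
A packing using 7 storage lockers:
  locker 1: 650 = 650
  locker 2: 575 + 150 = 725
  locker 3: 550 + 200 = 750
  locker 4: 525 + 150 = 675
  locker 5: 500 + 250 = 750
  locker 6: 475 = 475
  locker 7: 350 = 350
No arrangement into 6 storage lockers stays within capacity, so 7 is optimal.

7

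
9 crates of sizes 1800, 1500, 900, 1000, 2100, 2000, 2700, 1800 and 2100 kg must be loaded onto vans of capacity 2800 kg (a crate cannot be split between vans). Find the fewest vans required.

Total = 2700 + 2100 + 2100 + 2000 + 1800 + 1800 + 1500 + 1000 + 900 = 15900 kg.
Lower bound: ⌈15900/2800⌉ = 6 vans.
Also, 7 crates each exceed 1400 kg, and no two of those can share a van, so at least 7 vans are needed.
A packing using 7 vans:
  van 1: 2700 = 2700
  van 2: 2100 = 2100
  van 3: 2100 = 2100
  van 4: 2000 = 2000
  van 5: 1800 + 1000 = 2800
  van 6: 1800 + 900 = 2700
  van 7: 1500 = 1500
This matches the lower bound, so 7 is optimal.

7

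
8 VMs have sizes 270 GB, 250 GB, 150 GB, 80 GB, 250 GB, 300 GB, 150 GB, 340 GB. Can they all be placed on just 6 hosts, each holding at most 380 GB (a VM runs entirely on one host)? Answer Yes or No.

A valid assignment using 6 hosts:
  host 1: 340 = 340
  host 2: 300 + 80 = 380
  host 3: 270 = 270
  host 4: 250 = 250
  host 5: 250 = 250
  host 6: 150 + 150 = 300
Every load is within 380 GB, so 6 hosts suffice.

Yes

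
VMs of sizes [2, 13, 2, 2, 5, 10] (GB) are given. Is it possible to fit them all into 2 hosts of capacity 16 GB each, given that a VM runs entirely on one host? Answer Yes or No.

No

Total = 34 GB; ⌈34/16⌉ = 3.
At least 3 hosts are required, but only 2 are allowed.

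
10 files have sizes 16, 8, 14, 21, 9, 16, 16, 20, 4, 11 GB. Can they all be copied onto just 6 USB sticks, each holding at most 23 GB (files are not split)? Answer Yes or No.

Total = 135 GB; ⌈135/23⌉ = 6.
The bound of 6 does not rule out 6, but exhaustive search shows no assignment into 6 USB sticks of capacity 23 GB exists — the minimum is 7.

No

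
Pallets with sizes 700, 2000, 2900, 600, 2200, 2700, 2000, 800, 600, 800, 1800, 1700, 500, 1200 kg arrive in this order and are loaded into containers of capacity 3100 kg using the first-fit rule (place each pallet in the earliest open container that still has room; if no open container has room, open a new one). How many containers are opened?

  700 → container 1 (new)  [load 700/3100]
  2000 → container 1  [load 2700/3100]
  2900 → container 2 (new)  [load 2900/3100]
  600 → container 3 (new)  [load 600/3100]
  2200 → container 3  [load 2800/3100]
  2700 → container 4 (new)  [load 2700/3100]
  2000 → container 5 (new)  [load 2000/3100]
  800 → container 5  [load 2800/3100]
  600 → container 6 (new)  [load 600/3100]
  800 → container 6  [load 1400/3100]
  1800 → container 7 (new)  [load 1800/3100]
  1700 → container 6  [load 3100/3100]
  500 → container 7  [load 2300/3100]
  1200 → container 8 (new)  [load 1200/3100]
8 containers opened.

8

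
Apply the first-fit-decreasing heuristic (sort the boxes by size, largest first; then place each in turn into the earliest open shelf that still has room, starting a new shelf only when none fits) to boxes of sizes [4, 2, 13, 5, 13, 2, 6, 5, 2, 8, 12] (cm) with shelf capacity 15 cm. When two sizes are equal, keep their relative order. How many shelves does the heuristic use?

Sorted descending: 13, 13, 12, 8, 6, 5, 5, 4, 2, 2, 2.
  13 → shelf 1 (new)  [load 13/15]
  13 → shelf 2 (new)  [load 13/15]
  12 → shelf 3 (new)  [load 12/15]
  8 → shelf 4 (new)  [load 8/15]
  6 → shelf 4  [load 14/15]
  5 → shelf 5 (new)  [load 5/15]
  5 → shelf 5  [load 10/15]
  4 → shelf 5  [load 14/15]
  2 → shelf 1  [load 15/15]
  2 → shelf 2  [load 15/15]
  2 → shelf 3  [load 14/15]
5 shelves opened.

5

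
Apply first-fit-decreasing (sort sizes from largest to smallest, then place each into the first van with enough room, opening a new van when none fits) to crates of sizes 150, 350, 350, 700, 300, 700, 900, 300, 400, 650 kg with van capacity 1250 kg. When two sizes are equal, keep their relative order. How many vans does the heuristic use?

Sorted descending: 900, 700, 700, 650, 400, 350, 350, 300, 300, 150.
  900 → van 1 (new)  [load 900/1250]
  700 → van 2 (new)  [load 700/1250]
  700 → van 3 (new)  [load 700/1250]
  650 → van 4 (new)  [load 650/1250]
  400 → van 2  [load 1100/1250]
  350 → van 1  [load 1250/1250]
  350 → van 3  [load 1050/1250]
  300 → van 4  [load 950/1250]
  300 → van 4  [load 1250/1250]
  150 → van 2  [load 1250/1250]
4 vans opened.

4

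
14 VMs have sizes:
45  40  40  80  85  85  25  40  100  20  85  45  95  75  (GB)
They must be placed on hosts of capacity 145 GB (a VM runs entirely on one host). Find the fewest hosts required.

7

Total = 100 + 95 + 85 + 85 + 85 + 80 + 75 + 45 + 45 + 40 + 40 + 40 + 25 + 20 = 860 GB.
Lower bound: ⌈860/145⌉ = 6 hosts.
Also, 7 VMs each exceed 145/2 GB, and no two of those can share a host, so at least 7 hosts are needed.
A packing using 7 hosts:
  host 1: 100 + 45 = 145
  host 2: 95 + 45 = 140
  host 3: 85 + 40 + 20 = 145
  host 4: 85 + 40 = 125
  host 5: 85 + 40 = 125
  host 6: 80 + 25 = 105
  host 7: 75 = 75
This matches the lower bound, so 7 is optimal.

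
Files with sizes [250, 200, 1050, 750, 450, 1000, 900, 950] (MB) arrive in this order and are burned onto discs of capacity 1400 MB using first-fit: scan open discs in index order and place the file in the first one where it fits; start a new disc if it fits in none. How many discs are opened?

5

  250 → disc 1 (new)  [load 250/1400]
  200 → disc 1  [load 450/1400]
  1050 → disc 2 (new)  [load 1050/1400]
  750 → disc 1  [load 1200/1400]
  450 → disc 3 (new)  [load 450/1400]
  1000 → disc 4 (new)  [load 1000/1400]
  900 → disc 3  [load 1350/1400]
  950 → disc 5 (new)  [load 950/1400]
5 discs opened.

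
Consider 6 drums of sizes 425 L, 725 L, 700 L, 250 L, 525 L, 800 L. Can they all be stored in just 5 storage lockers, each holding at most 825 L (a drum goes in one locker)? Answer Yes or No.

Yes

A valid assignment using 5 storage lockers:
  locker 1: 800 = 800
  locker 2: 725 = 725
  locker 3: 700 = 700
  locker 4: 525 + 250 = 775
  locker 5: 425 = 425
Every load is within 825 L, so 5 storage lockers suffice.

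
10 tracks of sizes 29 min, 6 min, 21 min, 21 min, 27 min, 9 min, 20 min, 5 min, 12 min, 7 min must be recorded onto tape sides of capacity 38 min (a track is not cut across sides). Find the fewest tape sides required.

Total = 29 + 27 + 21 + 21 + 20 + 12 + 9 + 7 + 6 + 5 = 157 min.
Lower bound: ⌈157/38⌉ = 5 tape sides.
A packing using 5 tape sides:
  side 1: 29 + 9 = 38
  side 2: 27 + 7 = 34
  side 3: 21 + 12 + 5 = 38
  side 4: 21 + 6 = 27
  side 5: 20 = 20
This matches the lower bound, so 5 is optimal.

5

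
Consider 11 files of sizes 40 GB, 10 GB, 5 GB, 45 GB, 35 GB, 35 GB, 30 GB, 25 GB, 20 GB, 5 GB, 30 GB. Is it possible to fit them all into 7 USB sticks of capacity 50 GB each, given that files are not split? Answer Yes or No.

Yes

A valid assignment using 7 USB sticks:
  USB stick 1: 45 + 5 = 50
  USB stick 2: 40 + 10 = 50
  USB stick 3: 35 + 5 = 40
  USB stick 4: 35 = 35
  USB stick 5: 30 + 20 = 50
  USB stick 6: 30 = 30
  USB stick 7: 25 = 25
Every load is within 50 GB, so 7 USB sticks suffice.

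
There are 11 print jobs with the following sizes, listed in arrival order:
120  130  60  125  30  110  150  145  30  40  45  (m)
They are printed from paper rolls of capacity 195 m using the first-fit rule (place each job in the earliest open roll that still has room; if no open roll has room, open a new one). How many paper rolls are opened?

6

  120 → roll 1 (new)  [load 120/195]
  130 → roll 2 (new)  [load 130/195]
  60 → roll 1  [load 180/195]
  125 → roll 3 (new)  [load 125/195]
  30 → roll 2  [load 160/195]
  110 → roll 4 (new)  [load 110/195]
  150 → roll 5 (new)  [load 150/195]
  145 → roll 6 (new)  [load 145/195]
  30 → roll 2  [load 190/195]
  40 → roll 3  [load 165/195]
  45 → roll 4  [load 155/195]
6 paper rolls opened.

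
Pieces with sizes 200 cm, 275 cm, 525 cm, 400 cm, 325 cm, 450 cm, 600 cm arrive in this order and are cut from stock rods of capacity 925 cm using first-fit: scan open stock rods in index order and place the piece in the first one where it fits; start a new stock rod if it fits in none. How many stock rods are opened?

  200 → stock rod 1 (new)  [load 200/925]
  275 → stock rod 1  [load 475/925]
  525 → stock rod 2 (new)  [load 525/925]
  400 → stock rod 1  [load 875/925]
  325 → stock rod 2  [load 850/925]
  450 → stock rod 3 (new)  [load 450/925]
  600 → stock rod 4 (new)  [load 600/925]
4 stock rods opened.

4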